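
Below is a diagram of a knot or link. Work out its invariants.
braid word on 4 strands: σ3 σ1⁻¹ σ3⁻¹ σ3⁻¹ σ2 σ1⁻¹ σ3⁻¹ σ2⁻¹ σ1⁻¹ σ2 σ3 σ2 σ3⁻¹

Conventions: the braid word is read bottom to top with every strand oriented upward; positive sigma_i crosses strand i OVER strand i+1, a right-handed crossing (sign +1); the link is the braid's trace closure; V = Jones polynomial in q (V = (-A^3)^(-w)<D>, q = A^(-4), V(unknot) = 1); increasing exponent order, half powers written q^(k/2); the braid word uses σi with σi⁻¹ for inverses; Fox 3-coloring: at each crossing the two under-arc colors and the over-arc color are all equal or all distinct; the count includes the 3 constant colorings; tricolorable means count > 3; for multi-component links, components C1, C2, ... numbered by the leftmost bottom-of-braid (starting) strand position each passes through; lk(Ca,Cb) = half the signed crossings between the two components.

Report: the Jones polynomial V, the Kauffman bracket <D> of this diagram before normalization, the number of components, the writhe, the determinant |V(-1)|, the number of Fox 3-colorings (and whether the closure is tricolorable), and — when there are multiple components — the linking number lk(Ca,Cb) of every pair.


V = q^-5 - 2q^-4 + 2q^-3 - 2q^-2 + 2q^-1 - 1 + q
<D> = -A^-13 + A^-9 - 2A^-5 + 2A^-1 - 2A^3 + 2A^7 - A^11 (w = -3)
1 component over 13 crossings, w = -3
3 Fox colorings among 3^13, |V(-1)| = 11: not tricolorable
why: |V(-1)| = 11: so not tricolorable, since 3 does not divide 11


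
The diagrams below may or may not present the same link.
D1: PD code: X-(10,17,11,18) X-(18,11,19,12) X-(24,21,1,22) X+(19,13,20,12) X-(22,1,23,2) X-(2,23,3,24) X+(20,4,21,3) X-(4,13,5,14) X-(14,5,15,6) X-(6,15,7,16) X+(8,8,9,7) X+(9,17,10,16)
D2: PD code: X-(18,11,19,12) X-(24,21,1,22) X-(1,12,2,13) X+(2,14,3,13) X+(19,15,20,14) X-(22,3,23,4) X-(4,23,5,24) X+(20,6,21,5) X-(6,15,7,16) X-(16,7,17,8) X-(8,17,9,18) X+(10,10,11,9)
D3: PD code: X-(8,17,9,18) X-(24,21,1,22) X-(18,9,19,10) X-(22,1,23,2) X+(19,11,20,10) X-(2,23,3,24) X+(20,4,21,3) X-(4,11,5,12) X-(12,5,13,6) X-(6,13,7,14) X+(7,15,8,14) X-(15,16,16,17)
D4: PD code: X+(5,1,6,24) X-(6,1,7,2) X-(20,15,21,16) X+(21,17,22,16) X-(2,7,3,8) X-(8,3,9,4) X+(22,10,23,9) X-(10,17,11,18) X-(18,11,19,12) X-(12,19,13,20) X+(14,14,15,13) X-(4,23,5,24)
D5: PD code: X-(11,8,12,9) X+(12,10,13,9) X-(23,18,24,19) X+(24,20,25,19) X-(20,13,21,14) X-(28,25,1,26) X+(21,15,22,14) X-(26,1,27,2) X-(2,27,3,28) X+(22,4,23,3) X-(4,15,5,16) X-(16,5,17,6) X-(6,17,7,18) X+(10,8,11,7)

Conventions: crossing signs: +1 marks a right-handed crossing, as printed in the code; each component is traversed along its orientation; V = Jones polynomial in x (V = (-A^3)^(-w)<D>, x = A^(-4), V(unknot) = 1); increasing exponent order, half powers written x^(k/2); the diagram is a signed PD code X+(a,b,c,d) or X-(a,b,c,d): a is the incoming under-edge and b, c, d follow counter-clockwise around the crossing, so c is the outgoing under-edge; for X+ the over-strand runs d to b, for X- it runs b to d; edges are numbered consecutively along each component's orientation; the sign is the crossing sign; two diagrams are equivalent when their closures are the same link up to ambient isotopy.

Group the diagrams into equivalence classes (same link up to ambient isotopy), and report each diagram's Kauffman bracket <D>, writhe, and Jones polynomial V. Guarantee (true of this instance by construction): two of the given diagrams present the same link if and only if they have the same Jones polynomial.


equivalence classes: {D1, D2, D3, D4, D5}
D1 (bracket A^-4 + 2A^4 - 2A^8 + A^12 - 2A^16 + A^20; 12 crossings at w = -4): V = x^-8 - 2x^-7 + x^-6 - 2x^-5 + 2x^-4 + x^-2
V(D2) = x^-8 - 2x^-7 + x^-6 - 2x^-5 + 2x^-4 + x^-2  [12 crossings, <D> = A^-4 + 2A^4 - 2A^8 + A^12 - 2A^16 + A^20, w = -4]
V(D3) = x^-8 - 2x^-7 + x^-6 - 2x^-5 + 2x^-4 + x^-2  [12 crossings, <D> = A^-10 + 2A^-2 - 2A^2 + A^6 - 2A^10 + A^14, w = -6]
V(D4) = x^-8 - 2x^-7 + x^-6 - 2x^-5 + 2x^-4 + x^-2  (w -4, c 12, <D> = A^-4 + 2A^4 - 2A^8 + A^12 - 2A^16 + A^20)
D5 (bracket A^-4 + 2A^4 - 2A^8 + A^12 - 2A^16 + A^20; 14 crossings at w = -4): V = x^-8 - 2x^-7 + x^-6 - 2x^-5 + 2x^-4 + x^-2
key observation: all 5 diagrams share one V(x), hence one class


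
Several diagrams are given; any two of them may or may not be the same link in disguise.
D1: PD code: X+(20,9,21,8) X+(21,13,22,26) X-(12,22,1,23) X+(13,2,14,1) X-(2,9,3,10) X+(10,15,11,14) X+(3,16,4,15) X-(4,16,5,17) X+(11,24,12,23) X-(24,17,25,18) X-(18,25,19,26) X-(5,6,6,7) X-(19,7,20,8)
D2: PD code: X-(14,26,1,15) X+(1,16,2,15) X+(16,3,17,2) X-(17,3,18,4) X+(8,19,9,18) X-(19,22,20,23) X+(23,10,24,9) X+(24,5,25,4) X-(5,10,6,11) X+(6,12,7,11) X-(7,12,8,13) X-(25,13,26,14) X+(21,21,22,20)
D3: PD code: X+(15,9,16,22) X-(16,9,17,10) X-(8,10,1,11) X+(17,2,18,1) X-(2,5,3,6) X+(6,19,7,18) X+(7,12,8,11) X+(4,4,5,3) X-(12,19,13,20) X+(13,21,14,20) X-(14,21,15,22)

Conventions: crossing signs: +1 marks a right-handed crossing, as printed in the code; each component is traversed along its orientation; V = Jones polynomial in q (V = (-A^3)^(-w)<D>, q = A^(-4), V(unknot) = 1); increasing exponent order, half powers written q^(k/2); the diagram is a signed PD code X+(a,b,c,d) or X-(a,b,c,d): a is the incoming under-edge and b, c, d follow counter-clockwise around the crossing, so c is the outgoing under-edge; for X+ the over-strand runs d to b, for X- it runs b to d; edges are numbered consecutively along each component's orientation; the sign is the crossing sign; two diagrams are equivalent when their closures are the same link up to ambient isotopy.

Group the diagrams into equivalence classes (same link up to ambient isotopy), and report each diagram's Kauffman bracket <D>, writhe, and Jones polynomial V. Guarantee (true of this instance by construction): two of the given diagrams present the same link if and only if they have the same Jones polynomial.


grouping into links: {D1, D2, D3}
V(D1) = -q^(1/2) - q^(5/2)  (w -1, c 13, <D> = A^-13 + A^-5)
V(D2) = -q^(1/2) - q^(5/2)  (w +1, c 13, <D> = A^-7 + A)
V(D3) = -q^(1/2) - q^(5/2)  (w +1, c 11, <D> = A^-7 + A)
key observation: one V(q) for all 3 diagrams — one class (guaranteed)


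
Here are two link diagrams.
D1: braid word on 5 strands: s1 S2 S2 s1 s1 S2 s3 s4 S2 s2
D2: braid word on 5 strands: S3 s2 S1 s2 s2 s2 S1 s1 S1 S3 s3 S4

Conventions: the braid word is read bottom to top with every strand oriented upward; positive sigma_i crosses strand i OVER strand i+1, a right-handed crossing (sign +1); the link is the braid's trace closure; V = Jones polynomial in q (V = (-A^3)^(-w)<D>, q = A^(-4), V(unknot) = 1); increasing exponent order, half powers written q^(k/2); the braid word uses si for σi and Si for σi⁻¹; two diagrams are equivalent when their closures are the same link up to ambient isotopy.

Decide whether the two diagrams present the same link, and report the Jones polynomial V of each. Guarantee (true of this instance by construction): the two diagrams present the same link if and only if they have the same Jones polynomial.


equivalent: no
D1 (bracket -A^-6 + 2A^-2 - 2A^2 + 3A^6 - 2A^10 + 2A^14 - A^18; 10 crossings at w = +2): V = -q^-3 + 2q^-2 - 2q^-1 + 3 - 2q + 2q^2 - q^3
D2 (bracket A^-20 - 2A^-16 + 2A^-12 - 2A^-8 + 2A^-4 - 1 + A^4; 12 crossings at w = 0): V = q^-1 - 1 + 2q - 2q^2 + 2q^3 - 2q^4 + q^5
key observation: 2 classes among 2 diagrams; unequal V(q) rules out equality


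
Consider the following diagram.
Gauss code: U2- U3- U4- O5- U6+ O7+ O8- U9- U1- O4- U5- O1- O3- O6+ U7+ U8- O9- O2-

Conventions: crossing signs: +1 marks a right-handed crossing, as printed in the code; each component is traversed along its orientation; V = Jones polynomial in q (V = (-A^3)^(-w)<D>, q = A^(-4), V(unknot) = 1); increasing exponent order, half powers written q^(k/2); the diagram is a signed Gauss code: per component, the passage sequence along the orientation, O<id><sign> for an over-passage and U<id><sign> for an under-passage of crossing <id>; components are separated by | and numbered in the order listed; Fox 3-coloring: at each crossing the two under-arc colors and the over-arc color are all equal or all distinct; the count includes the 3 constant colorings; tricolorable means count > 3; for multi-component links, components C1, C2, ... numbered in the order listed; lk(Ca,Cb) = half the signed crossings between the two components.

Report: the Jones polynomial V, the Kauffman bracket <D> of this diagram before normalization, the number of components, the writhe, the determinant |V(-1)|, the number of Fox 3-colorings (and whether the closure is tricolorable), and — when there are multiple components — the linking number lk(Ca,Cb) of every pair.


V(q) = -q^-4 + q^-3 + q^-1
bracket: -A^-11 - A^-3 + A, w = -5
1 component, writhe -5, over 9 crossings
det 3, colorings 9 of 3^9 — tricolorable
observation: |V(-1)| = 3: so tricolorable, since 3 divides 3


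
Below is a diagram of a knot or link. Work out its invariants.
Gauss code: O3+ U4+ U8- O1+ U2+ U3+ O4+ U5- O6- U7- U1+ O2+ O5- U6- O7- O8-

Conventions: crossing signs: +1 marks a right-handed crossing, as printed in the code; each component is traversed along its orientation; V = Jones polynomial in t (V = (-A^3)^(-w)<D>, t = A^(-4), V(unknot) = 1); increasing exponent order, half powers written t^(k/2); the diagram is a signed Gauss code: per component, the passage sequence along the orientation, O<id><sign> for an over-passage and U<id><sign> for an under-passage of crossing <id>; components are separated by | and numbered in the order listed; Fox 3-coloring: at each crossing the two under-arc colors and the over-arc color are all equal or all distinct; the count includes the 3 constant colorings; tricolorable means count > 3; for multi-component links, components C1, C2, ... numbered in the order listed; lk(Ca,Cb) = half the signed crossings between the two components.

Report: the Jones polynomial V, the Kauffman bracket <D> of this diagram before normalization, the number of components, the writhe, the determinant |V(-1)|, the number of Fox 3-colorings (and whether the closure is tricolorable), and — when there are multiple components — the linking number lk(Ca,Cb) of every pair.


Jones polynomial: V(t) = -t^-3 + 2t^-2 - 2t^-1 + 3 - 2t + 2t^2 - t^3
<D> = -A^-12 + 2A^-8 - 2A^-4 + 3 - 2A^4 + 2A^8 - A^12; writhe 0
components 1, writhe 0 (8 crossings)
3-colorings: 3 of 3^8, det 13 — not tricolorable
note: |V(-1)| = 13: so not tricolorable, since 3 does not divide 13


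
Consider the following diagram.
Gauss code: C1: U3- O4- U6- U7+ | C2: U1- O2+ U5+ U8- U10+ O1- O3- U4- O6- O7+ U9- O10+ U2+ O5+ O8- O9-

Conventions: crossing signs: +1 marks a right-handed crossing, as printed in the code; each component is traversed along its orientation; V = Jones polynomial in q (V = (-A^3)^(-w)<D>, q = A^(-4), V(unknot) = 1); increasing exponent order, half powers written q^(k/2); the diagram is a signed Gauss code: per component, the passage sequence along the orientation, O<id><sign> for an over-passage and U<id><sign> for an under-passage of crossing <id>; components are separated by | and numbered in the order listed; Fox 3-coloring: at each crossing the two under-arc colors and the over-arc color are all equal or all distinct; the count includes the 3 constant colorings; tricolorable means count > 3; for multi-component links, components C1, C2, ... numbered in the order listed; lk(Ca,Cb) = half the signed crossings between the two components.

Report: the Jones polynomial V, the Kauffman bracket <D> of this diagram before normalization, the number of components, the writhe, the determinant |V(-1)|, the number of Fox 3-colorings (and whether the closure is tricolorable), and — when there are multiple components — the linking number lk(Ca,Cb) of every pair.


V = -q^(-9/2) + q^(-7/2) - 2q^(-5/2) + 2q^(-3/2) - 2q^(-1/2) + q^(1/2) - q^(3/2)
<D> = -A^-12 + A^-8 - 2A^-4 + 2 - 2A^4 + A^8 - A^12 (w = -2)
2 components over 10 crossings, w = -2
lk(C1,C2): -1
3 Fox colorings among 3^10, |V(-1)| = 10: not tricolorable
why: the span of V is 6, within the link bound 10 + 2 - 1


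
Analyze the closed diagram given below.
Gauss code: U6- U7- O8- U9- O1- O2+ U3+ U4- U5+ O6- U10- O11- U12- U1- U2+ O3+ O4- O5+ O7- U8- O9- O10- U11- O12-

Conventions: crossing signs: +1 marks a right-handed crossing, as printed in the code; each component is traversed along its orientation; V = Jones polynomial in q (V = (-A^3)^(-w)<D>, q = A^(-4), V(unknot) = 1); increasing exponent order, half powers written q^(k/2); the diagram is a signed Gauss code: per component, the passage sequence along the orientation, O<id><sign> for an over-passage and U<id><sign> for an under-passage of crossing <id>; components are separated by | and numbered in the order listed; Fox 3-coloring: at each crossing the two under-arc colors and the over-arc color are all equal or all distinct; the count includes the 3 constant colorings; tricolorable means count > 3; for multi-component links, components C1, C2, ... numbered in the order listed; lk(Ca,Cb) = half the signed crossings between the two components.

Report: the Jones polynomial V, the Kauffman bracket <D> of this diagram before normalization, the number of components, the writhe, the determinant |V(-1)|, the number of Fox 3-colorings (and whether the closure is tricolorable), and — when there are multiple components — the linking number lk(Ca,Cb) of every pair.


V = -q^-9 + 2q^-8 - 3q^-7 + 3q^-6 - 3q^-5 + 3q^-4 - q^-3 + q^-2
<D> = A^-10 - A^-6 + 3A^-2 - 3A^2 + 3A^6 - 3A^10 + 2A^14 - A^18 (w = -6)
1 component over 12 crossings, w = -6
3 Fox colorings among 3^12, |V(-1)| = 17: not tricolorable
why: V spans 7 powers of q: at least 7 crossings in any diagram


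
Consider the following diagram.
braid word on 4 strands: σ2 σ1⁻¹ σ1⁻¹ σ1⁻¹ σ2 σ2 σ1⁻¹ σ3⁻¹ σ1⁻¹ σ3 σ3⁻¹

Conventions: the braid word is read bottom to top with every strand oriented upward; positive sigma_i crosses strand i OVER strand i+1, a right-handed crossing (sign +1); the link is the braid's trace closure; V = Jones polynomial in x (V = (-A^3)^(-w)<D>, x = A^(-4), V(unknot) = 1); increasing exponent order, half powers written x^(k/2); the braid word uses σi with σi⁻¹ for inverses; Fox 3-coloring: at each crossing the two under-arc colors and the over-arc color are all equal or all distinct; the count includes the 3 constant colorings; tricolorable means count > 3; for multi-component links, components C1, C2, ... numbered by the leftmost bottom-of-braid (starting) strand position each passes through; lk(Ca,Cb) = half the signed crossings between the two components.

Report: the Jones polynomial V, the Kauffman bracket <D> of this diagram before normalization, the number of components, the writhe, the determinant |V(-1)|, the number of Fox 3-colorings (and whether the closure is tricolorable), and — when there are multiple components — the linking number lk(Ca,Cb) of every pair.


Jones polynomial: V(x) = -x^-6 + 2x^-5 - 4x^-4 + 5x^-3 - 4x^-2 + 5x^-1 - 3 + 2x - x^2
<D> = A^-17 - 2A^-13 + 3A^-9 - 5A^-5 + 4A^-1 - 5A^3 + 4A^7 - 2A^11 + A^15; writhe -3
components 1, writhe -3 (11 crossings)
3-colorings: 9 of 3^11, det 27 — tricolorable
note: the word shrinks to σ2 σ1⁻¹ σ1⁻¹ σ1⁻¹ σ2 σ2 σ1⁻¹ σ3⁻¹ σ1⁻¹ after cancelling


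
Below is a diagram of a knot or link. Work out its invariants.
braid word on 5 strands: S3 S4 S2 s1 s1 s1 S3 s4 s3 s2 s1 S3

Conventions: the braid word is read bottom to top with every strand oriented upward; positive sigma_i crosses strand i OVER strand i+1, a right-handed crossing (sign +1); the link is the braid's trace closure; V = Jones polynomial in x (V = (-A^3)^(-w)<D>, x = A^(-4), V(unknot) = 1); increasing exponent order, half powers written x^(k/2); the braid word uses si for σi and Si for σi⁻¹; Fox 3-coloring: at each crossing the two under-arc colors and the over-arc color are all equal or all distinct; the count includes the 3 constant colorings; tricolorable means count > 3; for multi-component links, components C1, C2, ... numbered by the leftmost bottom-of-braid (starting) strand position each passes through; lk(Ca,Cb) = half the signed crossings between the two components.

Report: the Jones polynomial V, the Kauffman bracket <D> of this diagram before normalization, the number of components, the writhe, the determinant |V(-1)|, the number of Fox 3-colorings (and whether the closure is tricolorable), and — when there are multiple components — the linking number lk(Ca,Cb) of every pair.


V(x) = x^-1 - 1 + 2x - 2x^2 + 2x^3 - 2x^4 + x^5
bracket: A^-14 - 2A^-10 + 2A^-6 - 2A^-2 + 2A^2 - A^6 + A^10, w = +2
1 component, writhe +2, over 12 crossings
det 11, colorings 3 of 3^12 — not tricolorable
observation: the span of V is 6, forcing >= 6 crossings in any diagram


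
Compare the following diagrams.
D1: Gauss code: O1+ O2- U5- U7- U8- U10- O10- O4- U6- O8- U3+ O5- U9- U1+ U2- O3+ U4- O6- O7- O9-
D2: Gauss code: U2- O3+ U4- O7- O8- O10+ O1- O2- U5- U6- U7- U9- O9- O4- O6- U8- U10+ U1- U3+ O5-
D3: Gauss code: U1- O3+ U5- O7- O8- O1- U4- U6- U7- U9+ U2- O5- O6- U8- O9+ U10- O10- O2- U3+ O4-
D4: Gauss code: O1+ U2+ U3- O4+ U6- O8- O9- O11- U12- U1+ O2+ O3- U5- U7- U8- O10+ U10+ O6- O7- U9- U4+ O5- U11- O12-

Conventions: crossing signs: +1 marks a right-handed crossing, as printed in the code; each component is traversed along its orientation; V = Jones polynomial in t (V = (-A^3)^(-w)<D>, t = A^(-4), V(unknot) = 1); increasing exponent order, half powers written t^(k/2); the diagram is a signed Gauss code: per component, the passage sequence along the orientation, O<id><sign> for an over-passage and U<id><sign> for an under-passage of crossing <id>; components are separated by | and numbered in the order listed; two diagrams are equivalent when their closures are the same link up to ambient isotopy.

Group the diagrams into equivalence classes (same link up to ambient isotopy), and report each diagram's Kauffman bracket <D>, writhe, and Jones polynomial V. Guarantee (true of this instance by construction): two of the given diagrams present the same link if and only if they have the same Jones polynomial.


equivalence classes: {D1, D2, D3, D4}
D1 (bracket A^-14 - A^-10 + 2A^-6 - A^-2 + A^2 - A^6; 10 crossings at w = -6): V = -t^-6 + t^-5 - t^-4 + 2t^-3 - t^-2 + t^-1
V(D2) = -t^-6 + t^-5 - t^-4 + 2t^-3 - t^-2 + t^-1  [10 crossings, <D> = A^-14 - A^-10 + 2A^-6 - A^-2 + A^2 - A^6, w = -6]
V(D3) = -t^-6 + t^-5 - t^-4 + 2t^-3 - t^-2 + t^-1  (w -6, c 10, <D> = A^-14 - A^-10 + 2A^-6 - A^-2 + A^2 - A^6)
V(D4) = -t^-6 + t^-5 - t^-4 + 2t^-3 - t^-2 + t^-1  [12 crossings, <D> = A^-8 - A^-4 + 2 - A^4 + A^8 - A^12, w = -4]
key observation: one V(t) for all 4 diagrams — one class (guaranteed)


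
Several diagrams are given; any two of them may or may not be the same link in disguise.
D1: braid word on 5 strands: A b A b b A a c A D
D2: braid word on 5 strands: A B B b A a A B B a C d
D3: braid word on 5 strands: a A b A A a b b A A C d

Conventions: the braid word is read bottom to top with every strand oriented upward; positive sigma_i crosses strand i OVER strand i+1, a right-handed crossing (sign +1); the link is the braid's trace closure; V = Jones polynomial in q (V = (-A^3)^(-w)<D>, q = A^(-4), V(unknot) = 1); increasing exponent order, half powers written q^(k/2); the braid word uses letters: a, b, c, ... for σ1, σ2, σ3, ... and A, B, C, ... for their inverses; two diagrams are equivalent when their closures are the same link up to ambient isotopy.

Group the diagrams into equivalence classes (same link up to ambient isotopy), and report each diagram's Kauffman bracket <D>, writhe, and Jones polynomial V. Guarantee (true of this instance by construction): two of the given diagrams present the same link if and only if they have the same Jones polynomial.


equivalence classes: {D1, D3} | {D2}
D1 (bracket -A^-12 + 2A^-8 - 2A^-4 + 3 - 2A^4 + 2A^8 - A^12; 10 crossings at w = 0): V = -q^-3 + 2q^-2 - 2q^-1 + 3 - 2q + 2q^2 - q^3
D2 (bracket A^-8 + 1 - A^4; 12 crossings at w = -4): V = -q^-4 + q^-3 + q^-1
V(D3) = -q^-3 + 2q^-2 - 2q^-1 + 3 - 2q + 2q^2 - q^3  [12 crossings, <D> = -A^-12 + 2A^-8 - 2A^-4 + 3 - 2A^4 + 2A^8 - A^12, w = 0]
key observation: 2 values of V(q) split the 3 diagrams


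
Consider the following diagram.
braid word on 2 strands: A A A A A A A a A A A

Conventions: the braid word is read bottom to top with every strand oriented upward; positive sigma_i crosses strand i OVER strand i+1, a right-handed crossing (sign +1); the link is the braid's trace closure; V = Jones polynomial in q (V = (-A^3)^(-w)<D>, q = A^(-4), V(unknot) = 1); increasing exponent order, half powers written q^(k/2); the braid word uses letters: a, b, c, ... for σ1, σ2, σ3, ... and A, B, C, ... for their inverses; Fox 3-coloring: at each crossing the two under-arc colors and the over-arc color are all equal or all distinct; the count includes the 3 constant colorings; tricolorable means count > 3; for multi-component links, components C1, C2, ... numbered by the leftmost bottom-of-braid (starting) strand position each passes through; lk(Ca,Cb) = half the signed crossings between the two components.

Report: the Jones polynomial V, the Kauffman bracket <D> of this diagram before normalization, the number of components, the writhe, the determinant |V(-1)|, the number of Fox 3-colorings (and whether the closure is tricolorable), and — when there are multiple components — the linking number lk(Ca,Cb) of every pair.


V(q) = -q^-13 + q^-12 - q^-11 + q^-10 - q^-9 + q^-8 - q^-7 + q^-6 + q^-4
bracket: -A^-11 - A^-3 + A - A^5 + A^9 - A^13 + A^17 - A^21 + A^25, w = -9
1 component, writhe -9, over 11 crossings
det 9, colorings 9 of 3^11 — tricolorable
observation: free reduction leaves σ1⁻¹ σ1⁻¹ σ1⁻¹ σ1⁻¹ σ1⁻¹ σ1⁻¹ σ1⁻¹ σ1⁻¹ σ1⁻¹ of the original 11 letters


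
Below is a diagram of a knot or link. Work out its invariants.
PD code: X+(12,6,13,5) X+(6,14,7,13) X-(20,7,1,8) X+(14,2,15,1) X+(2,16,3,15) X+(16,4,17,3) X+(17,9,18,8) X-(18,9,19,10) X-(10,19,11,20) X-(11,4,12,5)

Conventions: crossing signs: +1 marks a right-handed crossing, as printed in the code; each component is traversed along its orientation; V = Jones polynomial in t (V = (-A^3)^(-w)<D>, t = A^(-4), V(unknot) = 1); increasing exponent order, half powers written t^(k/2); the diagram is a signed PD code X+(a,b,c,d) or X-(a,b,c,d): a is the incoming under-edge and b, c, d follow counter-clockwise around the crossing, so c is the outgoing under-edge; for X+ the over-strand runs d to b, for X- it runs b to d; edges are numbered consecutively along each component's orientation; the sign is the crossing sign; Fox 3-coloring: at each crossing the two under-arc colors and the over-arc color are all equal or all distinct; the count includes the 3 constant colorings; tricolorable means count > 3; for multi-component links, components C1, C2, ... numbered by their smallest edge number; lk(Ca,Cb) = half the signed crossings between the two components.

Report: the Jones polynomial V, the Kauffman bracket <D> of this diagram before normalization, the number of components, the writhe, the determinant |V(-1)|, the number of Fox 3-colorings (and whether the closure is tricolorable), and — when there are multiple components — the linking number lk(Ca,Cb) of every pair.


V = t^-1 - 1 + 2t - 2t^2 + 2t^3 - 2t^4 + t^5
<D> = A^-14 - 2A^-10 + 2A^-6 - 2A^-2 + 2A^2 - A^6 + A^10 (w = +2)
1 component over 10 crossings, w = +2
3 Fox colorings among 3^10, |V(-1)| = 11: not tricolorable
why: w = +2 (over 10 crossings) is diagram-only; (-A^3)^(-2) removes it from V


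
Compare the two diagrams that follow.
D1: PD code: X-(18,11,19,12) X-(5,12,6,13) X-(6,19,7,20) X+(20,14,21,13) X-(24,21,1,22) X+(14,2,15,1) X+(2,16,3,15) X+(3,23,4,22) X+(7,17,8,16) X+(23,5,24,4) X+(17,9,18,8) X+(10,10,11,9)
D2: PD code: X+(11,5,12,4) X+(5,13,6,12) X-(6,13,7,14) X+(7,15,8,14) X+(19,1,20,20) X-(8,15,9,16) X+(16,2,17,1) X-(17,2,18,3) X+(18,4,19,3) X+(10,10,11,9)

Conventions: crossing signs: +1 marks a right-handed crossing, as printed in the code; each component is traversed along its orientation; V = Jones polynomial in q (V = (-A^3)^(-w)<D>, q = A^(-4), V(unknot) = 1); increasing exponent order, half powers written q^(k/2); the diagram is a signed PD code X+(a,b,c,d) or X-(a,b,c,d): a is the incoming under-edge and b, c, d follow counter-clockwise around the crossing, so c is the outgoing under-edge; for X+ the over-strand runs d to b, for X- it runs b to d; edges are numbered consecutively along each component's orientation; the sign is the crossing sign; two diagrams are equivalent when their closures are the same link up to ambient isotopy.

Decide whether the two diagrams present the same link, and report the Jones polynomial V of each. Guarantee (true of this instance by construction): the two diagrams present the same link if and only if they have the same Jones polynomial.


same link: no
V(D1) = q - q^2 + 2q^3 - q^4 + q^5 - q^6  [12 crossings, <D> = -A^-12 + A^-8 - A^-4 + 2 - A^4 + A^8, w = +4]
V(D2) = 1  (w +4, c 10, <D> = A^12)
note: comparing 2 Jones polynomials yields 2 groups


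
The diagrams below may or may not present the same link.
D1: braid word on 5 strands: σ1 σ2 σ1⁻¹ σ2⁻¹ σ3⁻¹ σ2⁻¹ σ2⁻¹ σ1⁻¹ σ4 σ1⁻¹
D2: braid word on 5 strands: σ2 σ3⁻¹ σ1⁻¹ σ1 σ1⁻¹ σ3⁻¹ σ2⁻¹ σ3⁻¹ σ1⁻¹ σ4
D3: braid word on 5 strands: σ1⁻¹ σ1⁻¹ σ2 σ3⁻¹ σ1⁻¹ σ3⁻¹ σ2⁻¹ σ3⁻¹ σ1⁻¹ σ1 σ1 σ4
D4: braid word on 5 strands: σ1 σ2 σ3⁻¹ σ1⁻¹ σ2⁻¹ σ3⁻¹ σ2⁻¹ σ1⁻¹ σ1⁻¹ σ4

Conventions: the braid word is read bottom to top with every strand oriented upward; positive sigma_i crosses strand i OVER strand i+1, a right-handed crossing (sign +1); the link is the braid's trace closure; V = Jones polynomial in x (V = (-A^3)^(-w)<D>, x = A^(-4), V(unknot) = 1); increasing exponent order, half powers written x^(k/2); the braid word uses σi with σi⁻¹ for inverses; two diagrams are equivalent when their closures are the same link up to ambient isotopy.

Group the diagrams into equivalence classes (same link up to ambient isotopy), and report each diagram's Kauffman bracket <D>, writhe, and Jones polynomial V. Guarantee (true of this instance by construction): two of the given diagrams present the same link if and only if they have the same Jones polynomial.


grouping into links: {D1, D2, D3, D4}
V(D1) = -x^-6 + x^-5 - x^-4 + 2x^-3 - x^-2 + x^-1  (w -4, c 10, <D> = A^-8 - A^-4 + 2 - A^4 + A^8 - A^12)
V(D2) = -x^-6 + x^-5 - x^-4 + 2x^-3 - x^-2 + x^-1  (w -4, c 10, <D> = A^-8 - A^-4 + 2 - A^4 + A^8 - A^12)
V(D3) = -x^-6 + x^-5 - x^-4 + 2x^-3 - x^-2 + x^-1  [12 crossings, <D> = A^-8 - A^-4 + 2 - A^4 + A^8 - A^12, w = -4]
D4 (bracket A^-8 - A^-4 + 2 - A^4 + A^8 - A^12; 10 crossings at w = -4): V = -x^-6 + x^-5 - x^-4 + 2x^-3 - x^-2 + x^-1
key observation: one V(x) for all 4 diagrams — one class (guaranteed)


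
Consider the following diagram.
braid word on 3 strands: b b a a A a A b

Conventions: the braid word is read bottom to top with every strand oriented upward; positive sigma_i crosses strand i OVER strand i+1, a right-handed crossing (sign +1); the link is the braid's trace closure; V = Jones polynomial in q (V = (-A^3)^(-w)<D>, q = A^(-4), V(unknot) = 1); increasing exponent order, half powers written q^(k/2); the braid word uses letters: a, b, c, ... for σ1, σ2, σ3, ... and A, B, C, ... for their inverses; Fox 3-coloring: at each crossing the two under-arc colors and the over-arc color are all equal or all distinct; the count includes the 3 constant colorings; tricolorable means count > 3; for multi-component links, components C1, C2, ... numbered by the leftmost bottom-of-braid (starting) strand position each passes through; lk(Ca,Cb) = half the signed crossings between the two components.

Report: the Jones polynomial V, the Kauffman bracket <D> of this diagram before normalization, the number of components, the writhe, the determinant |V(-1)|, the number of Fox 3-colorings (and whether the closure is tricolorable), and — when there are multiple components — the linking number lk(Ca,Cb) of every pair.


Jones polynomial: V(q) = q + q^3 - q^4
<D> = -A^-4 + 1 + A^8; writhe +4
components 1, writhe +4 (8 crossings)
3-colorings: 9 of 3^8, det 3 — tricolorable
note: the span of V is 3, forcing >= 3 crossings in any diagram


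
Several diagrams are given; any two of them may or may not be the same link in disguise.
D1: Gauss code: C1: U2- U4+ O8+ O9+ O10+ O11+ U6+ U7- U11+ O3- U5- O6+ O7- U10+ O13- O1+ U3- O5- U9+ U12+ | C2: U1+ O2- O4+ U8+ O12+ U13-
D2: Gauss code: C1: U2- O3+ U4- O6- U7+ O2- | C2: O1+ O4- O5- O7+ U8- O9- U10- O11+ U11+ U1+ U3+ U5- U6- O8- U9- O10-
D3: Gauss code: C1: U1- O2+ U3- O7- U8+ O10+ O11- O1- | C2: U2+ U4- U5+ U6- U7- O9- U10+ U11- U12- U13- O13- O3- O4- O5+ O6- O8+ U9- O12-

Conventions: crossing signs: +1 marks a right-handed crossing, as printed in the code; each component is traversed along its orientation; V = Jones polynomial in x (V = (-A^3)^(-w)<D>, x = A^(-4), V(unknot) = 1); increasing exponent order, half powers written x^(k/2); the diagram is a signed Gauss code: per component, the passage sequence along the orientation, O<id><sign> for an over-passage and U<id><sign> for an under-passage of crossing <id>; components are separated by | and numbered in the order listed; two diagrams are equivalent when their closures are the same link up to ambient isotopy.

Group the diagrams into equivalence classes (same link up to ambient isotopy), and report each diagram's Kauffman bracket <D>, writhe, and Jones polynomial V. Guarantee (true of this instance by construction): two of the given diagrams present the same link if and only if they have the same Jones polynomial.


equivalence classes: {D1} | {D2, D3}
D1 (bracket A^-1 + A^7; 13 crossings at w = +3): V = -x^(1/2) - x^(5/2)
V(D2) = x^(-9/2) - x^(-5/2) - x^(-3/2) - x^(-1/2)  [11 crossings, <D> = A^-7 + A^-3 + A - A^9, w = -3]
D3 (bracket A^-13 + A^-9 + A^-5 - A^3; 13 crossings at w = -5): V = x^(-9/2) - x^(-5/2) - x^(-3/2) - x^(-1/2)
key observation: 2 values of V(x) split the 3 diagrams


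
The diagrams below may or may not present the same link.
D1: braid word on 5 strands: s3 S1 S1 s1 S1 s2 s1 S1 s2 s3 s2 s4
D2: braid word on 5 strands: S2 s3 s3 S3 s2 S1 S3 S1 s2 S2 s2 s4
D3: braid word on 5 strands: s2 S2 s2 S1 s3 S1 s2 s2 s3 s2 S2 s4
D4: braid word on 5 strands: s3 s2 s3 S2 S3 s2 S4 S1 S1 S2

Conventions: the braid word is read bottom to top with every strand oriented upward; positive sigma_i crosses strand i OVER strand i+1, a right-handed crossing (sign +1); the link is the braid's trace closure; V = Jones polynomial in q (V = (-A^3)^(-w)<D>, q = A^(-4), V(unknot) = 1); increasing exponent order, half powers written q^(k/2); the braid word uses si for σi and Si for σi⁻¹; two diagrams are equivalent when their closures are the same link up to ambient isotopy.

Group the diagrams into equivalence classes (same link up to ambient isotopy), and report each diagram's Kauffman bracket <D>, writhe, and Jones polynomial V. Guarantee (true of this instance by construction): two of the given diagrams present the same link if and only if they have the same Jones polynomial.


classes: {D1, D3} | {D2, D4}
V(D1) = q^-1 + 2q - q^2 + 2q^3 - q^4 + q^5  [12 crossings, <D> = A^-8 - A^-4 + 2 - A^4 + 2A^8 + A^16, w = +4]
V(D2) = q^-3 + q^-2 + q^-1 + 1  [12 crossings, <D> = 1 + A^4 + A^8 + A^12, w = 0]
D3 (bracket A^-8 - A^-4 + 2 - A^4 + 2A^8 + A^16; 12 crossings at w = +4): V = q^-1 + 2q - q^2 + 2q^3 - q^4 + q^5
D4 (bracket A^-6 + A^-2 + A^2 + A^6; 10 crossings at w = -2): V = q^-3 + q^-2 + q^-1 + 1
insight: V(q) takes 2 values over 4 diagrams, fixing the grouping


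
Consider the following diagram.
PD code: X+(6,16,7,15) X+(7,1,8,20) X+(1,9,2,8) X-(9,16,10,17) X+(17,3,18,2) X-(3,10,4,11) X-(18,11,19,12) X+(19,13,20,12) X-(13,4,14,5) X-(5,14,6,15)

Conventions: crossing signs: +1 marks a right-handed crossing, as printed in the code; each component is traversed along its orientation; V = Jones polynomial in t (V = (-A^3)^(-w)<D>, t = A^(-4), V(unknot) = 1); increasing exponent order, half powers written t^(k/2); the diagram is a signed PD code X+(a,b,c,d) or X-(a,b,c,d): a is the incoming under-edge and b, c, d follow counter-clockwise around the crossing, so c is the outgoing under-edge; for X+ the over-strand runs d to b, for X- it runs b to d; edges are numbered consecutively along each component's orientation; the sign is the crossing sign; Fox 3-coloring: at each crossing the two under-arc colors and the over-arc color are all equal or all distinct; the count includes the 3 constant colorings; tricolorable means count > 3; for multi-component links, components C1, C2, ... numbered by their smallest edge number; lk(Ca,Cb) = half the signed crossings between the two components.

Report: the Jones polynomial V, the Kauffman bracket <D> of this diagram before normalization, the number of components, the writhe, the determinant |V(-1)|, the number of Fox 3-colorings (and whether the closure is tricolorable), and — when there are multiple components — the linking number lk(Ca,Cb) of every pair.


V = -t^-3 + 2t^-2 - 2t^-1 + 3 - 2t + 2t^2 - t^3
<D> = -A^-12 + 2A^-8 - 2A^-4 + 3 - 2A^4 + 2A^8 - A^12 (w = 0)
1 component over 10 crossings, w = 0
3 Fox colorings among 3^10, |V(-1)| = 13: not tricolorable
why: |V(-1)| = 13: so not tricolorable, since 3 does not divide 13


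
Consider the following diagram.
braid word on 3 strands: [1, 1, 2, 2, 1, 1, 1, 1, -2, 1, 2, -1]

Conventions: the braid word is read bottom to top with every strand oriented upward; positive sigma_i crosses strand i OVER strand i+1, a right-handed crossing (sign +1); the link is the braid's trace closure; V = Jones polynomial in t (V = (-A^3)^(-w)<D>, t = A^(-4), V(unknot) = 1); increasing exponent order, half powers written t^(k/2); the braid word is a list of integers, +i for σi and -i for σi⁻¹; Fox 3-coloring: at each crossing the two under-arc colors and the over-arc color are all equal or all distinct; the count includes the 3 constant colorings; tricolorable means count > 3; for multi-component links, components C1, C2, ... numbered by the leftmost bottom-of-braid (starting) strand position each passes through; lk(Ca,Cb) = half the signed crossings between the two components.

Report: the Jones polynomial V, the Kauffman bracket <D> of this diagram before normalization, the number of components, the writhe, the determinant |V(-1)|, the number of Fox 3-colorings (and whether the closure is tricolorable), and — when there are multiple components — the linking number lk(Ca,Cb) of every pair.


Jones polynomial: V(t) = t^3 + 2t^5 - 2t^6 + 2t^7 - 3t^8 + 2t^9 - 2t^10 + t^11
<D> = A^-20 - 2A^-16 + 2A^-12 - 3A^-8 + 2A^-4 - 2 + 2A^4 + A^12; writhe +8
components 1, writhe +8 (12 crossings)
3-colorings: 9 of 3^12, det 15 — tricolorable
note: V spans 8 powers of t: at least 8 crossings in any diagram


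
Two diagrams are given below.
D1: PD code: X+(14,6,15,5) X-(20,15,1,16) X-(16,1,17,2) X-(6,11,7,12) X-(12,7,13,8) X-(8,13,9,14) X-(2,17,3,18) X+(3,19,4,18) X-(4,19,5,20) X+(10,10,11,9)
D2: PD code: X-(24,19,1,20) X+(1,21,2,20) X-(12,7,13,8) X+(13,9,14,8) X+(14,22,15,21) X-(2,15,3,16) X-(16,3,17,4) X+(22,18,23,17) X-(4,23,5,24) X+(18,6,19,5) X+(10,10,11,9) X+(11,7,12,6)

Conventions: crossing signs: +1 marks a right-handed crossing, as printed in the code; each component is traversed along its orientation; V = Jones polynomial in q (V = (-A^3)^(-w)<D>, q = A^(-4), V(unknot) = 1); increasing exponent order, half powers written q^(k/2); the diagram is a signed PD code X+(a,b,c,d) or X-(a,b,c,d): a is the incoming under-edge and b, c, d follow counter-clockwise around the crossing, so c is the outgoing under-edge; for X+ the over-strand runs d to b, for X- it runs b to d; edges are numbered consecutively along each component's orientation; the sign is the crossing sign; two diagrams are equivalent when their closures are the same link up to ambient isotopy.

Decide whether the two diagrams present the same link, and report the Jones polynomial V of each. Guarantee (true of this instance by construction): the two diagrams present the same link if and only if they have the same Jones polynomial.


equivalent: no
D1 (bracket A^-4 + 2A^4 - 2A^8 + A^12 - 2A^16 + A^20; 10 crossings at w = -4): V = q^-8 - 2q^-7 + q^-6 - 2q^-5 + 2q^-4 + q^-2
D2 (bracket -A^-6 + 2A^-2 - 2A^2 + 3A^6 - 2A^10 + 2A^14 - A^18; 12 crossings at w = +2): V = -q^-3 + 2q^-2 - 2q^-1 + 3 - 2q + 2q^2 - q^3
key observation: 2 values of V(q) split the 2 diagrams


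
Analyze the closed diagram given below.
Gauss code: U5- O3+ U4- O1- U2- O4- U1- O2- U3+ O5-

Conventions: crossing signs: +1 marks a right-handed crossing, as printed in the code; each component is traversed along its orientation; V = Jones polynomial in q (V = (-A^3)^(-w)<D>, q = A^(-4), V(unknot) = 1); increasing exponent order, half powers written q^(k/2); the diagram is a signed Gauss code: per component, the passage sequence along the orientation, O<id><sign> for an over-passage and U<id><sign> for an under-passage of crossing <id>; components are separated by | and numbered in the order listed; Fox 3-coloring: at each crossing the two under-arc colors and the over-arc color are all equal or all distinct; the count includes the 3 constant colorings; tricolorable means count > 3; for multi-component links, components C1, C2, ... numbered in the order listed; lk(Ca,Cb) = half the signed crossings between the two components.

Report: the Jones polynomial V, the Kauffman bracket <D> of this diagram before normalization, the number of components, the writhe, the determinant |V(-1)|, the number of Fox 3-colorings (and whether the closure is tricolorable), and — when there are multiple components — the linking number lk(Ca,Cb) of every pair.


Jones polynomial: V(q) = -q^-4 + q^-3 + q^-1
<D> = -A^-5 - A^3 + A^7; writhe -3
components 1, writhe -3 (5 crossings)
3-colorings: 9 of 3^5, det 3 — tricolorable
note: V spans 3 powers of q: at least 3 crossings in any diagram


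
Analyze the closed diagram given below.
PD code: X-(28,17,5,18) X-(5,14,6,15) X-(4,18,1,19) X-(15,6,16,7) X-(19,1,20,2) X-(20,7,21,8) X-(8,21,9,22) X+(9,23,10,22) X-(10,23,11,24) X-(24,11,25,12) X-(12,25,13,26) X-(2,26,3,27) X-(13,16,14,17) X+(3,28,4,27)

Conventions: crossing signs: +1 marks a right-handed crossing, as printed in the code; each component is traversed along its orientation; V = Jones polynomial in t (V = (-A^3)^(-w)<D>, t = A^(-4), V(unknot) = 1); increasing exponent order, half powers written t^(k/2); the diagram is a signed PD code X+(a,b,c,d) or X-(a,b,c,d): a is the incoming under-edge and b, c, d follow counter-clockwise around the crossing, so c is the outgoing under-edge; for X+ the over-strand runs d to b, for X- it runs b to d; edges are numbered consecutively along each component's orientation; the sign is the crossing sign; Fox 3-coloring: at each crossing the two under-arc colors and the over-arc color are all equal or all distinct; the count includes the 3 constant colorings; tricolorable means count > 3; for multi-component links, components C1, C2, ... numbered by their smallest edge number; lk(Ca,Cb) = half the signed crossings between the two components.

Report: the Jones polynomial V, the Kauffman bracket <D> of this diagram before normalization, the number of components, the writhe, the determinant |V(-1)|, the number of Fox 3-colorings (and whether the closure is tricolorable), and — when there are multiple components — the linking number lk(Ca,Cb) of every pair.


V(t) = t^(-25/2) - t^(-23/2) + 2t^(-21/2) - 2t^(-19/2) + 2t^(-17/2) - 2t^(-15/2) + t^(-13/2) - 2t^(-11/2) - t^(-7/2)
bracket: -A^-16 - 2A^-8 + A^-4 - 2 + 2A^4 - 2A^8 + 2A^12 - A^16 + A^20, w = -10
2 components, writhe -10, over 14 crossings
lk(C1,C2) = -1
det 14, colorings 3 of 3^14 — not tricolorable
observation: |V(-1)| = 14: so not tricolorable, since 3 does not divide 14


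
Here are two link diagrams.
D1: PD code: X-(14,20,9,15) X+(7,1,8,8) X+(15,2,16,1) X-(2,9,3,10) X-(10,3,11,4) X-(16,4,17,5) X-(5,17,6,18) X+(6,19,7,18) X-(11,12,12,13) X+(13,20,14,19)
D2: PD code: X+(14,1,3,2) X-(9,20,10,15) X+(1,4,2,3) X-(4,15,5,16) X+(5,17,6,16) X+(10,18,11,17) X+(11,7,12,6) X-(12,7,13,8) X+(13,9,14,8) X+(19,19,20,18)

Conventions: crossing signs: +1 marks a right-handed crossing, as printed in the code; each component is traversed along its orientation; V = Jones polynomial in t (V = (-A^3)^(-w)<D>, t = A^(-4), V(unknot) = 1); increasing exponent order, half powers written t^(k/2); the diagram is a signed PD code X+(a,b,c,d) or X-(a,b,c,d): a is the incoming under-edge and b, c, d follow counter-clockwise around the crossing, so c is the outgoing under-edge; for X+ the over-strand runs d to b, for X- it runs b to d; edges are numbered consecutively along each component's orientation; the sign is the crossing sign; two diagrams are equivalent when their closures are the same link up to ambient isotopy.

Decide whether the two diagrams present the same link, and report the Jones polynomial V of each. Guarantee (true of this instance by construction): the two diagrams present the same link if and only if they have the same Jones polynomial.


same link: no
V(D1) = t^-3 + t^-2 + t^-1 + 1  [10 crossings, <D> = A^-6 + A^-2 + A^2 + A^6, w = -2]
V(D2) = 1 + t + t^2 + t^3  [10 crossings, <D> = 1 + A^4 + A^8 + A^12, w = +4]
insight: 2 values of V(t) split the 2 diagrams
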